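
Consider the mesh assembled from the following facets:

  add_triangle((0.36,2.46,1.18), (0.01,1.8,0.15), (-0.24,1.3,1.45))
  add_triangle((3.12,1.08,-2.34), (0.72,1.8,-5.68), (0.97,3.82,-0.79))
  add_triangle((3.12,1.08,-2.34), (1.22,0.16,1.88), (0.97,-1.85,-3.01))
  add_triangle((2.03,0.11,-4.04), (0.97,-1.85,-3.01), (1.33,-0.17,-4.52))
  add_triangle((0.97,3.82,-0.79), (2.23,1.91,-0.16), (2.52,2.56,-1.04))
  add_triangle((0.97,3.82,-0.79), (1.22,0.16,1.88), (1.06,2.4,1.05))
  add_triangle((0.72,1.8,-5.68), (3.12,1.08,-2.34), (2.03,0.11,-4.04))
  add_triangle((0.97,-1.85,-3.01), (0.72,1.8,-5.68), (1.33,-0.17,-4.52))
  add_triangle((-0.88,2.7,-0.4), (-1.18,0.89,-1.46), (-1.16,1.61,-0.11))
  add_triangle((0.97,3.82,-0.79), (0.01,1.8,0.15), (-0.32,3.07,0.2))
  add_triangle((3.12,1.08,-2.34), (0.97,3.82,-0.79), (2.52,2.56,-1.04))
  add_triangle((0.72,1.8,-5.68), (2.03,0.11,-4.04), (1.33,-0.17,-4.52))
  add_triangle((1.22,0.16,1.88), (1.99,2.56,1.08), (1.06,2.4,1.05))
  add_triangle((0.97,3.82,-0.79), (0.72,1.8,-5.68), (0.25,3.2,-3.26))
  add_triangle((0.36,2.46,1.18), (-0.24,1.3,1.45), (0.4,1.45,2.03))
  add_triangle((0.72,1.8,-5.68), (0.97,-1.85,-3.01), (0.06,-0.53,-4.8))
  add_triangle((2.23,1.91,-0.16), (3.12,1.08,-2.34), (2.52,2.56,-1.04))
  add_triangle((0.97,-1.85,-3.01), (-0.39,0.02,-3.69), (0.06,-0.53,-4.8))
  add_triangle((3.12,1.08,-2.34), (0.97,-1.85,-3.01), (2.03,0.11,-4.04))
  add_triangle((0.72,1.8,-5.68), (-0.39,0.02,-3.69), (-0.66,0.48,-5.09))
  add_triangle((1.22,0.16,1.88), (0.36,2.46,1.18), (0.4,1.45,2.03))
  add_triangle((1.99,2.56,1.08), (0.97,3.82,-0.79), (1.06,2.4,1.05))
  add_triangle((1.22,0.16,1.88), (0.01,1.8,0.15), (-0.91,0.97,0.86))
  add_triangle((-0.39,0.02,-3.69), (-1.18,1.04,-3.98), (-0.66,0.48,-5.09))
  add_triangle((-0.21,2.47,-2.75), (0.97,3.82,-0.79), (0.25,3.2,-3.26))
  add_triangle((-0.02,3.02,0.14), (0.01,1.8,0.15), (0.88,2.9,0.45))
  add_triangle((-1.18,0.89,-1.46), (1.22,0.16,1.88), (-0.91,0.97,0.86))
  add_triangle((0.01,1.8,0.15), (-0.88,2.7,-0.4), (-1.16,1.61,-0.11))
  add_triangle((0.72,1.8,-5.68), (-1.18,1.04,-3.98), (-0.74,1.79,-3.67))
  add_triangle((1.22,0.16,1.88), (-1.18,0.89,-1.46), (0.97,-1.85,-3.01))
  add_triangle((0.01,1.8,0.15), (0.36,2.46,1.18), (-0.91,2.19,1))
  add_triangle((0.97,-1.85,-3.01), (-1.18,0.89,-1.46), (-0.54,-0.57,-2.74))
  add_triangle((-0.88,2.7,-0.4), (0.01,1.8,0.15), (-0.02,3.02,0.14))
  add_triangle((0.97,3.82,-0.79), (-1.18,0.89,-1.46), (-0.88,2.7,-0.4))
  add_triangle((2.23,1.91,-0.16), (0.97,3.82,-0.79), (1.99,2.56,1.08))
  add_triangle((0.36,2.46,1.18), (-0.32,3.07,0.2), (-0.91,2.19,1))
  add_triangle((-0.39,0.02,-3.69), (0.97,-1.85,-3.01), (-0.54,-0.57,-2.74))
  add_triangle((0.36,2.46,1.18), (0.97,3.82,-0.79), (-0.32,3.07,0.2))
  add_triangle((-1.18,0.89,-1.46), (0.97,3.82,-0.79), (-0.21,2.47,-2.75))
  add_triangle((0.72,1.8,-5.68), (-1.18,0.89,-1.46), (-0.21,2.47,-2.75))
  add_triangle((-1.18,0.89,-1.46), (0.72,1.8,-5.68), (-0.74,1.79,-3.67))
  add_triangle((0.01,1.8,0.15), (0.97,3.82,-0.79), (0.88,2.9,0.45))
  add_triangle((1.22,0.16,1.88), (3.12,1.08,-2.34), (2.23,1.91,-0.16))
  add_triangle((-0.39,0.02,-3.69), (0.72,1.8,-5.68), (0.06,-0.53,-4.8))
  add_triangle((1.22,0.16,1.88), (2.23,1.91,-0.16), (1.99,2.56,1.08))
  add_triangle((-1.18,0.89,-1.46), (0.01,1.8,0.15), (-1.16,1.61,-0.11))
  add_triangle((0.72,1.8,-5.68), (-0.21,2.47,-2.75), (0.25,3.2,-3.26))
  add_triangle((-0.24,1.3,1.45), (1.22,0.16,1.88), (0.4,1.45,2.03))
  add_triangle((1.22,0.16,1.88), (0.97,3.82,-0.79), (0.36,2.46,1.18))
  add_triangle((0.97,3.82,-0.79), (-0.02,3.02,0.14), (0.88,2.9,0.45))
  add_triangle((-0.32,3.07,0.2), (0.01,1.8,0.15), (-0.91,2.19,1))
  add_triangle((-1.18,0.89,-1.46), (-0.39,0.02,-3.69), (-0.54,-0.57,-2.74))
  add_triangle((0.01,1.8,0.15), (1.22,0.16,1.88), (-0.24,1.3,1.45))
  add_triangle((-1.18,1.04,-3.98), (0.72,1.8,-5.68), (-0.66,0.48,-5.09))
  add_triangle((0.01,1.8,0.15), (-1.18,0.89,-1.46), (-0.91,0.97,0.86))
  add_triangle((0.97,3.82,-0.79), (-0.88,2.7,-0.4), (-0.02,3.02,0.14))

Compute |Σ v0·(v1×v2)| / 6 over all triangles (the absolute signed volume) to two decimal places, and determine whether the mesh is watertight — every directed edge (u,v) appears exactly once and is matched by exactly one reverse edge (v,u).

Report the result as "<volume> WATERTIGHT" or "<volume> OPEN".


51.73 OPEN

Per-triangle v0·(v1×v2)/6:
  t1: +0.2117
  t2: +9.2623
  t3: +3.4881
  t4: +1.1173
  t5: +0.8470
  t6: -0.6123
  t7: +3.6143
  t8: +1.1168
  t9: +0.4311
  t10: -0.1280
  t11: +1.5949
  t12: +1.4638
  t13: +0.6405
  t14: +2.3360
  t15: +0.2990
  t16: +2.5984
  t17: +0.8243
  t18: +0.2107
  t19: +2.1579
  t20: +0.5001
  t21: +0.5158
  t22: +0.8575
  t23: +0.7976
  t24: +0.1348
  t25: +0.5829
  t26: +0.0266
  t27: -0.4012
  t28: +0.1536
  t29: +1.2523
  t30: -0.8129
  t31: -0.3547
  t32: -0.3535
  t33: +0.0231
  t34: +1.4136
  t35: +1.5876
  t36: +0.6261
  t37: +0.7507
  t38: +1.0415
  t39: +1.3243
  t40: +1.8397
  t41: -0.3227
  t42: -0.3465
  t43: +1.8604
  t44: +1.0688
  t45: +1.0278
  t46: -0.4512
  t47: +0.8988
  t48: +0.1344
  t49: +1.5904
  t50: +0.5958
  t51: -0.0981
  t52: +0.5048
  t53: -0.6291
  t54: +1.5334
  t55: +0.6983
  t56: +0.6827
Σ = +51.7276 → |volume| = 51.73

Directed edges: 168 total; 4 unmatched, e.g. (-0.39,0.02,-3.69)→(-1.18,1.04,-3.98) → open.


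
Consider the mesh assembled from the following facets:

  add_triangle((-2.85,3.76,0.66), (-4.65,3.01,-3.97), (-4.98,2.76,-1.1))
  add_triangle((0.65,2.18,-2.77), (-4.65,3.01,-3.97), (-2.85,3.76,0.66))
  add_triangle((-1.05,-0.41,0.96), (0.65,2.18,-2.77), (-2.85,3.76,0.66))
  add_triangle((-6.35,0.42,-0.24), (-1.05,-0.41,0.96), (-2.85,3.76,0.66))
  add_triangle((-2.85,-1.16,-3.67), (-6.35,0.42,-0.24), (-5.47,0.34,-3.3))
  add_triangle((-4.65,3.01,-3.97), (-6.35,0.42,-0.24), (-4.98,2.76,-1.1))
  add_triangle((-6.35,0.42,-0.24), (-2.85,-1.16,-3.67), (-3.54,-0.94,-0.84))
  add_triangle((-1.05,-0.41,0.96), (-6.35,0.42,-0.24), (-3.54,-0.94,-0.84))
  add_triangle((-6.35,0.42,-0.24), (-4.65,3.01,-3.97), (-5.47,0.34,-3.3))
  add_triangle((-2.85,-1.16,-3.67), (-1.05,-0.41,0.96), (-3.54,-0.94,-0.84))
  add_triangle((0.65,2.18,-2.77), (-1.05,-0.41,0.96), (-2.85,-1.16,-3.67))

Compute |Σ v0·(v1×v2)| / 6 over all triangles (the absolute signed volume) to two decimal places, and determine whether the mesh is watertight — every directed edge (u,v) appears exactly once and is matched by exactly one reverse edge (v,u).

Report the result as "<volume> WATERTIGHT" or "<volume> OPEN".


43.75 OPEN

Per-triangle v0·(v1×v2)/6:
  t1: +5.7894
  t2: +11.1697
  t3: -1.1995
  t4: +4.1682
  t5: +4.3324
  t6: +7.1526
  t7: +3.4187
  t8: +1.6006
  t9: +8.9345
  t10: +0.5194
  t11: -2.1334
Σ = +43.7526 → |volume| = 43.75

Directed edges: 33 total; 7 unmatched, e.g. (-4.98,2.76,-1.1)→(-2.85,3.76,0.66) → open.


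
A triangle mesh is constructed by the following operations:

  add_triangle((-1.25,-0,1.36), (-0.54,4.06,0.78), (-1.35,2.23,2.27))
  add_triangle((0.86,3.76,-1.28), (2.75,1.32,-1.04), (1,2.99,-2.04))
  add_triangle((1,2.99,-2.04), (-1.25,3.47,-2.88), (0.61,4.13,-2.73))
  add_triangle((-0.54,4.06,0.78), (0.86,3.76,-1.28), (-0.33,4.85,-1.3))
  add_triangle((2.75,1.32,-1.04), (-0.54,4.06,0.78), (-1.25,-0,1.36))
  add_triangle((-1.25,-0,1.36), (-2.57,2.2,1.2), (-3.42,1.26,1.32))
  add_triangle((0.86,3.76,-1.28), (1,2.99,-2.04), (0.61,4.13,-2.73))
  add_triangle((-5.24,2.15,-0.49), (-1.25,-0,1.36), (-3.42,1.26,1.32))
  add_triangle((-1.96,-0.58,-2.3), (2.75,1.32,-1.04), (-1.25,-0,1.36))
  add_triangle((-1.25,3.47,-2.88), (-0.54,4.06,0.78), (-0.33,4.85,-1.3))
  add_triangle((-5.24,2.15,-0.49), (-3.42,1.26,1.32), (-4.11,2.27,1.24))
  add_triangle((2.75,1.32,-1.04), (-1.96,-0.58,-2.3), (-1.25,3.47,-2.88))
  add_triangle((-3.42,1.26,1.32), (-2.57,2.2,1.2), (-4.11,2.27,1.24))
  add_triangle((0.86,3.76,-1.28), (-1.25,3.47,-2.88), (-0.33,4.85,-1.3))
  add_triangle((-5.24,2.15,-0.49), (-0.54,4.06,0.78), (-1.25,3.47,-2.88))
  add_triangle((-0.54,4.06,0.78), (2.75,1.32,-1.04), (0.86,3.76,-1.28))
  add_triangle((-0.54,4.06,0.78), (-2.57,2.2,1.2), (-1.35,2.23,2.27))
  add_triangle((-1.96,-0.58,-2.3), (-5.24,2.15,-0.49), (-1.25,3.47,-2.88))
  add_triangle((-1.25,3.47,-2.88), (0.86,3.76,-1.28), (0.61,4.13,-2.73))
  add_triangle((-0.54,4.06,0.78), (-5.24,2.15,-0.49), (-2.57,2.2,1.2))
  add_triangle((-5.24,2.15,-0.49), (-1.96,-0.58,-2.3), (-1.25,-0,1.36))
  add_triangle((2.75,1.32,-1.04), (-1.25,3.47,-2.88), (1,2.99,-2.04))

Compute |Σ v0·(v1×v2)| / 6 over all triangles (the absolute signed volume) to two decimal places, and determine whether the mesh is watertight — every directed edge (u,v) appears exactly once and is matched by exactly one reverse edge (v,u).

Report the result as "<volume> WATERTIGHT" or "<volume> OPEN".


Per-triangle v0·(v1×v2)/6:
  t1: -0.5883
  t2: +1.4511
  t3: +0.3024
  t4: +1.6271
  t5: +1.5981
  t6: +0.6814
  t7: +0.4766
  t8: +0.5497
  t9: -0.9831
  t10: +1.9469
  t11: +1.0390
  t12: +5.1187
  t13: +0.3370
  t14: +1.9818
  t15: +11.4074
  t16: +2.7734
  t17: +2.2838
  t18: +8.8068
  t19: +1.3395
  t20: +3.9975
  t21: +2.7335
  t22: +0.7571
Σ = +49.6376 → |volume| = 49.64

Directed edges: 66 total; 6 unmatched, e.g. (-1.35,2.23,2.27)→(-1.25,-0,1.36) → open.

49.64 OPEN


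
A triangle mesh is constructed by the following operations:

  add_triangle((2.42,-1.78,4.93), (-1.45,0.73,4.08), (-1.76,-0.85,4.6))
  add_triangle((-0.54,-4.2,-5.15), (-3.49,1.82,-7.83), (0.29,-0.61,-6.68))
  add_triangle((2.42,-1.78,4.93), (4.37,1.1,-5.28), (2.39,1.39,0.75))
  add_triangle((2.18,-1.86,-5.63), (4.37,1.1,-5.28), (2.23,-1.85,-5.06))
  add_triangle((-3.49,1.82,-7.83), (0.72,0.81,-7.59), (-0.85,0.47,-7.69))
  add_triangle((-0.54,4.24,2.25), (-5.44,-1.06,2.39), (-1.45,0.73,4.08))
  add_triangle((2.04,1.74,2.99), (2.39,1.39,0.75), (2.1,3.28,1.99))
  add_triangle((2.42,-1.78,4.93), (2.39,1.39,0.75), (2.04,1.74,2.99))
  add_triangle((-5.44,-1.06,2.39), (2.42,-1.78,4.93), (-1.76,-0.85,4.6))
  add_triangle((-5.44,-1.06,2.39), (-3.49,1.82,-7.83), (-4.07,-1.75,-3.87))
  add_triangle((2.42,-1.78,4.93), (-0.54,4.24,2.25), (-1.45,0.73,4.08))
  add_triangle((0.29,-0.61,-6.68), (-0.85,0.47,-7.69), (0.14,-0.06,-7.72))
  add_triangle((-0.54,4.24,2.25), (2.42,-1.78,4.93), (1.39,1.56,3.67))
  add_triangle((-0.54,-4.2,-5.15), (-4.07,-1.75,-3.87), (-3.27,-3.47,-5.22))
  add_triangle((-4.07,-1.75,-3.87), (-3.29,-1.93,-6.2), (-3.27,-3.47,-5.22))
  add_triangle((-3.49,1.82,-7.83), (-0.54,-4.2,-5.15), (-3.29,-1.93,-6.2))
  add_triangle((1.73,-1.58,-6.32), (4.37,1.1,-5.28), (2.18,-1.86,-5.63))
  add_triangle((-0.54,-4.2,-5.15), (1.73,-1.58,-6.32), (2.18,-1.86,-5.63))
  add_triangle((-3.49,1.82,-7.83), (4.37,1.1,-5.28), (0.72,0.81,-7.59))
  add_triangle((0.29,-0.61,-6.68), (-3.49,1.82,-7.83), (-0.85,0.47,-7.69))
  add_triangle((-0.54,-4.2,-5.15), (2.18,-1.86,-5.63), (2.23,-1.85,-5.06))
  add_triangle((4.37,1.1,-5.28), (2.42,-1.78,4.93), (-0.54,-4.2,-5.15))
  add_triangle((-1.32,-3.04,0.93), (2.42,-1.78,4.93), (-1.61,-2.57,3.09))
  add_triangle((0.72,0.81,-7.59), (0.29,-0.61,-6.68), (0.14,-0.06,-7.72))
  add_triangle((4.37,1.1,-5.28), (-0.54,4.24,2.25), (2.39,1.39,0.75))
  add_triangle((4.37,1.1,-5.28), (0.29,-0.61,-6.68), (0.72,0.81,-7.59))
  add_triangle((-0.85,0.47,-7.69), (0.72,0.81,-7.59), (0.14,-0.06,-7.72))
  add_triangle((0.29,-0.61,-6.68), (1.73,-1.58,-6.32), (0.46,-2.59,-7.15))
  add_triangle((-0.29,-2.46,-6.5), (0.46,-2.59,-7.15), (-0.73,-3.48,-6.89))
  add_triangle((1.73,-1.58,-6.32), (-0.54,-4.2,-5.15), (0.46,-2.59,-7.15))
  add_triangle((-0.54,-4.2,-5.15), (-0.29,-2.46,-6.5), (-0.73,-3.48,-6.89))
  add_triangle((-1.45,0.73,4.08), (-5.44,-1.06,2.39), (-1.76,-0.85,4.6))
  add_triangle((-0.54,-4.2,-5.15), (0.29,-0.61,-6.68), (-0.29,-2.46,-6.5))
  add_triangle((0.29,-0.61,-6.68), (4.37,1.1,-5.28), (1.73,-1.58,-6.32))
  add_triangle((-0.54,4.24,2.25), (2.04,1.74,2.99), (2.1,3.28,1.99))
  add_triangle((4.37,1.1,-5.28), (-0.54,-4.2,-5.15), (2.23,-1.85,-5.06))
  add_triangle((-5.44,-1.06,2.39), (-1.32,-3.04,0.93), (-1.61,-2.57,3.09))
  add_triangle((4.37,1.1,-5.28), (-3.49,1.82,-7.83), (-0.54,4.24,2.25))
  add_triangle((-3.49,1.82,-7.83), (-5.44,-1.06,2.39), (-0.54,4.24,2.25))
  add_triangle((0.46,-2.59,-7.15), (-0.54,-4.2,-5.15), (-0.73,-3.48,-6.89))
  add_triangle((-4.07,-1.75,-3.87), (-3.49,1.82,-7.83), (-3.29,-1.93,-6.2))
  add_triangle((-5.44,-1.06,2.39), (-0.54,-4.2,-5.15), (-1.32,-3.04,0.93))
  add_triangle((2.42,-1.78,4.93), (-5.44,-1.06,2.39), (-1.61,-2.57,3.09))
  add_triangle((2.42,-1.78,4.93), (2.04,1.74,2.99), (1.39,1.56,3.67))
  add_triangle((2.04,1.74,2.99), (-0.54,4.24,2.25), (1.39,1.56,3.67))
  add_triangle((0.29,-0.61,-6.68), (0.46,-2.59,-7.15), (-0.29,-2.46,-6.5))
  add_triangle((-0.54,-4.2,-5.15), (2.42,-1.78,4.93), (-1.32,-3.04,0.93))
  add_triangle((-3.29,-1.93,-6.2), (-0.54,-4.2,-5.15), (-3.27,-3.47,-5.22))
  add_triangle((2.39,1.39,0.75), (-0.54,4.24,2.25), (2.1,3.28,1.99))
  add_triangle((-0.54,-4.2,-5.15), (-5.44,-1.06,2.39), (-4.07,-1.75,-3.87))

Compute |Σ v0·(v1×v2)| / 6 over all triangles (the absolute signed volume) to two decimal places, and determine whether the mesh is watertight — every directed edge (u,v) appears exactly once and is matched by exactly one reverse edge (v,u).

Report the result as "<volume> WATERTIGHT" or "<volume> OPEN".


364.31 WATERTIGHT

Per-triangle v0·(v1×v2)/6:
  t1: +4.9731
  t2: +18.0585
  t3: +10.8398
  t4: +1.1116
  t5: +3.8445
  t6: +11.7163
  t7: +1.6335
  t8: +3.9031
  t9: +5.0567
  t10: +20.9491
  t11: +11.3568
  t12: +0.5954
  t13: +2.1900
  t14: -0.8105
  t15: +3.5626
  t16: +11.4313
  t17: +3.0225
  t18: +2.8893
  t19: +7.6908
  t20: +1.6572
  t21: +1.0587
  t22: +33.3445
  t23: +4.8247
  t24: +0.6070
  t25: +10.6765
  t26: +6.2415
  t27: +1.5033
  t28: +2.9722
  t29: +0.6831
  t30: +2.9451
  t31: -0.7373
  t32: +5.0959
  t33: -0.7893
  t34: +7.1874
  t35: +3.2783
  t36: -3.1883
  t37: +5.2955
  t38: +41.5344
  t39: +41.4506
  t40: +2.2420
  t41: +8.4961
  t42: +14.8921
  t43: +7.3963
  t44: +2.3100
  t45: +2.2222
  t46: +1.5448
  t47: +13.2622
  t48: +5.5226
  t49: +0.4305
  t50: +16.3321
Σ = +364.3063 → |volume| = 364.31

Directed edges: 150 total, each appears once with its reverse present → watertight.


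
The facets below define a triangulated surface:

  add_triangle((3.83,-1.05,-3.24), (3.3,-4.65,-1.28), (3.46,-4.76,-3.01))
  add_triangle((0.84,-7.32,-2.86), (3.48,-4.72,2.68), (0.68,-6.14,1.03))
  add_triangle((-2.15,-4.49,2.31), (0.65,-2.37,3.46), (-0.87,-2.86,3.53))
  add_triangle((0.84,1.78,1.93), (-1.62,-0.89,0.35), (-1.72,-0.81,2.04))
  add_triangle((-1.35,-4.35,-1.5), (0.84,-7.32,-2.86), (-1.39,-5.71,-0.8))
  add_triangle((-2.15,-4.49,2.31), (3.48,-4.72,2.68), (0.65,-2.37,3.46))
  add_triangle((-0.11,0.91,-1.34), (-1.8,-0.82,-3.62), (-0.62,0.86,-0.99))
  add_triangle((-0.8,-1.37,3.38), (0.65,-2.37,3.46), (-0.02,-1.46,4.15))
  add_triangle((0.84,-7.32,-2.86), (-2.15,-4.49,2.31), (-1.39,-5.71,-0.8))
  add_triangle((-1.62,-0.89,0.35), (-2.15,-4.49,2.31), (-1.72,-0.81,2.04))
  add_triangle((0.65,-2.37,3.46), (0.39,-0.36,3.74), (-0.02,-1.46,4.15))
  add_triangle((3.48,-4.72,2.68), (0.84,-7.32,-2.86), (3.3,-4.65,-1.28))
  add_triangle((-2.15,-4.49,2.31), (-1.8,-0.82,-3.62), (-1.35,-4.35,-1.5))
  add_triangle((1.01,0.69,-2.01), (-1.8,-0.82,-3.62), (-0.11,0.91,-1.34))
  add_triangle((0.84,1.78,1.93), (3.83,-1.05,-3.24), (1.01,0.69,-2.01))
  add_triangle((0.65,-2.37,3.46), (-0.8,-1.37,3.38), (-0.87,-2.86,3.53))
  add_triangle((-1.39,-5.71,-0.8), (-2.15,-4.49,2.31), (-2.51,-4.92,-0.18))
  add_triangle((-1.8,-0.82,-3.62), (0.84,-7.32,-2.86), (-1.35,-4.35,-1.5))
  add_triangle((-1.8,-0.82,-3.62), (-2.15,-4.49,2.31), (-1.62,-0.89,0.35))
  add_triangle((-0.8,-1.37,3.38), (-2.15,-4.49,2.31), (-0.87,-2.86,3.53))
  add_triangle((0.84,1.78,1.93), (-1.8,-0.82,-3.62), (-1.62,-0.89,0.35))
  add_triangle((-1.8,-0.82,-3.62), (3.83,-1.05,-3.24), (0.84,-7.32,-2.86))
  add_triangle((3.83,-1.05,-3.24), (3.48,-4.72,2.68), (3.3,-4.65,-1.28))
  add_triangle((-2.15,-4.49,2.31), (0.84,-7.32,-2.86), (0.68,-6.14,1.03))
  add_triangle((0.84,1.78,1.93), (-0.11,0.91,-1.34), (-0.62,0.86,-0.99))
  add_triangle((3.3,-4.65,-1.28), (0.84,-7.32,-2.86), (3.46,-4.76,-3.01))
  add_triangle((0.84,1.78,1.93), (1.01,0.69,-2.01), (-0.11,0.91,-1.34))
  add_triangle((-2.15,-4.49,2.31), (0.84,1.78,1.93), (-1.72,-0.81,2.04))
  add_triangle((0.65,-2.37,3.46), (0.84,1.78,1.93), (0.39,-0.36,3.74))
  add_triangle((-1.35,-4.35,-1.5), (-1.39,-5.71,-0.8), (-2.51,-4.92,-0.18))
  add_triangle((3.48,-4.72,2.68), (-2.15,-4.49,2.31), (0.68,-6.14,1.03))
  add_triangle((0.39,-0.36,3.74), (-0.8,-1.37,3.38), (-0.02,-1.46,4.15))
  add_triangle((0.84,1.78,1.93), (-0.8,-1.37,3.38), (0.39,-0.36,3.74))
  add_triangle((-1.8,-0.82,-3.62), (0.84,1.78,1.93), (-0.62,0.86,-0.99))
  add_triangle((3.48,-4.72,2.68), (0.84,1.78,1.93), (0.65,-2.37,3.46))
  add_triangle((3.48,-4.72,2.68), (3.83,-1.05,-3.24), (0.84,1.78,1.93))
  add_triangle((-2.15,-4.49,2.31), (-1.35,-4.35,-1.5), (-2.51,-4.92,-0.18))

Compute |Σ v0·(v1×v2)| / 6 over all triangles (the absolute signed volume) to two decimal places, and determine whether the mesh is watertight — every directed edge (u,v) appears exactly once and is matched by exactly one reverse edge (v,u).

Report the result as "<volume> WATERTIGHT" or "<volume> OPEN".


165.62 OPEN

Per-triangle v0·(v1×v2)/6:
  t1: +3.8762
  t2: +12.4279
  t3: +1.9121
  t4: +0.5170
  t5: +2.7302
  t6: +9.2888
  t7: +0.4574
  t8: +0.7083
  t9: +5.4883
  t10: +1.5578
  t11: +0.7660
  t12: +13.3447
  t13: +6.1537
  t14: +1.0868
  t15: +3.1127
  t16: +1.2015
  t17: +3.1582
  t18: +7.9052
  t19: +3.4973
  t20: +1.2217
  t21: +1.5234
  t22: +21.4717
  t23: +9.8115
  t24: +11.0277
  t25: +0.4004
  t26: +5.7902
  t27: +0.9138
  t28: +2.8219
  t29: +1.1654
  t30: +1.2533
  t31: +9.8265
  t32: +0.4670
  t33: +0.9962
  t34: -0.0252
  t35: +6.1186
  t36: +13.5646
  t37: -1.9182
Σ = +165.6207 → |volume| = 165.62

Directed edges: 111 total; 9 unmatched, e.g. (3.46,-4.76,-3.01)→(3.83,-1.05,-3.24) → open.


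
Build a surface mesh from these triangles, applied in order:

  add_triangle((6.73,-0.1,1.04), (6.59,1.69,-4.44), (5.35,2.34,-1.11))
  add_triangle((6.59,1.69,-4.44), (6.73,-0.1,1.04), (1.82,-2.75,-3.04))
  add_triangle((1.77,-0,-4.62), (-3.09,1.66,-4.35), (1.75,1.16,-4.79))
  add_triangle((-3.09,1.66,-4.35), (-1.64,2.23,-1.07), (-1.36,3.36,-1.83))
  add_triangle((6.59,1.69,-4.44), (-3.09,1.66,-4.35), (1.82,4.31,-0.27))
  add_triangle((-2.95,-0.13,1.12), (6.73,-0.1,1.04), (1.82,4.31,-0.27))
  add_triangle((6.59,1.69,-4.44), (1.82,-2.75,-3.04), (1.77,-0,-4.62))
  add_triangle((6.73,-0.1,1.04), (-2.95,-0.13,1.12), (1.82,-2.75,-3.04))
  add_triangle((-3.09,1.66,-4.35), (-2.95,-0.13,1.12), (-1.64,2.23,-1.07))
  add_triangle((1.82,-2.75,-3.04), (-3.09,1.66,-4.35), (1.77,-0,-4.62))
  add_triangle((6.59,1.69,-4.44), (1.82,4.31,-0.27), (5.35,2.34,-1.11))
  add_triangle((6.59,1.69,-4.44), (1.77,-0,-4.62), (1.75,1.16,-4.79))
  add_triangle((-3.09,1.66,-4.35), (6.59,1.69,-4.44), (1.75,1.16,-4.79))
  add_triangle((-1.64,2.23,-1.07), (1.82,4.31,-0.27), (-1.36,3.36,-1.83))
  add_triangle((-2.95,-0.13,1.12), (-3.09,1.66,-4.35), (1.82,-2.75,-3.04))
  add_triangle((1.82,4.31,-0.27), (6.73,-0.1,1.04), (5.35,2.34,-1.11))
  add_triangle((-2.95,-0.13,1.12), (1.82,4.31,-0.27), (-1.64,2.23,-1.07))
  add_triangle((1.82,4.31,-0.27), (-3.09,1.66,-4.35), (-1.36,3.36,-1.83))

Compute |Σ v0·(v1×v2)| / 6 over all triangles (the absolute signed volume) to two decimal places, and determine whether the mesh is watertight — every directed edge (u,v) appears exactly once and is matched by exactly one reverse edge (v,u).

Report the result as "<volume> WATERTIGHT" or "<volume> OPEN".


153.55 WATERTIGHT

Per-triangle v0·(v1×v2)/6:
  t1: +10.9292
  t2: +23.3318
  t3: +4.1397
  t4: +1.6187
  t5: +29.7258
  t6: +7.5587
  t7: +11.2051
  t8: +5.4607
  t9: +4.7571
  t10: +9.2344
  t11: +9.5133
  t12: +4.4776
  t13: +4.7021
  t14: +1.1464
  t15: +9.7600
  t16: +7.9257
  t17: +3.9966
  t18: +4.0654
Σ = +153.5484 → |volume| = 153.55

Directed edges: 54 total, each appears once with its reverse present → watertight.


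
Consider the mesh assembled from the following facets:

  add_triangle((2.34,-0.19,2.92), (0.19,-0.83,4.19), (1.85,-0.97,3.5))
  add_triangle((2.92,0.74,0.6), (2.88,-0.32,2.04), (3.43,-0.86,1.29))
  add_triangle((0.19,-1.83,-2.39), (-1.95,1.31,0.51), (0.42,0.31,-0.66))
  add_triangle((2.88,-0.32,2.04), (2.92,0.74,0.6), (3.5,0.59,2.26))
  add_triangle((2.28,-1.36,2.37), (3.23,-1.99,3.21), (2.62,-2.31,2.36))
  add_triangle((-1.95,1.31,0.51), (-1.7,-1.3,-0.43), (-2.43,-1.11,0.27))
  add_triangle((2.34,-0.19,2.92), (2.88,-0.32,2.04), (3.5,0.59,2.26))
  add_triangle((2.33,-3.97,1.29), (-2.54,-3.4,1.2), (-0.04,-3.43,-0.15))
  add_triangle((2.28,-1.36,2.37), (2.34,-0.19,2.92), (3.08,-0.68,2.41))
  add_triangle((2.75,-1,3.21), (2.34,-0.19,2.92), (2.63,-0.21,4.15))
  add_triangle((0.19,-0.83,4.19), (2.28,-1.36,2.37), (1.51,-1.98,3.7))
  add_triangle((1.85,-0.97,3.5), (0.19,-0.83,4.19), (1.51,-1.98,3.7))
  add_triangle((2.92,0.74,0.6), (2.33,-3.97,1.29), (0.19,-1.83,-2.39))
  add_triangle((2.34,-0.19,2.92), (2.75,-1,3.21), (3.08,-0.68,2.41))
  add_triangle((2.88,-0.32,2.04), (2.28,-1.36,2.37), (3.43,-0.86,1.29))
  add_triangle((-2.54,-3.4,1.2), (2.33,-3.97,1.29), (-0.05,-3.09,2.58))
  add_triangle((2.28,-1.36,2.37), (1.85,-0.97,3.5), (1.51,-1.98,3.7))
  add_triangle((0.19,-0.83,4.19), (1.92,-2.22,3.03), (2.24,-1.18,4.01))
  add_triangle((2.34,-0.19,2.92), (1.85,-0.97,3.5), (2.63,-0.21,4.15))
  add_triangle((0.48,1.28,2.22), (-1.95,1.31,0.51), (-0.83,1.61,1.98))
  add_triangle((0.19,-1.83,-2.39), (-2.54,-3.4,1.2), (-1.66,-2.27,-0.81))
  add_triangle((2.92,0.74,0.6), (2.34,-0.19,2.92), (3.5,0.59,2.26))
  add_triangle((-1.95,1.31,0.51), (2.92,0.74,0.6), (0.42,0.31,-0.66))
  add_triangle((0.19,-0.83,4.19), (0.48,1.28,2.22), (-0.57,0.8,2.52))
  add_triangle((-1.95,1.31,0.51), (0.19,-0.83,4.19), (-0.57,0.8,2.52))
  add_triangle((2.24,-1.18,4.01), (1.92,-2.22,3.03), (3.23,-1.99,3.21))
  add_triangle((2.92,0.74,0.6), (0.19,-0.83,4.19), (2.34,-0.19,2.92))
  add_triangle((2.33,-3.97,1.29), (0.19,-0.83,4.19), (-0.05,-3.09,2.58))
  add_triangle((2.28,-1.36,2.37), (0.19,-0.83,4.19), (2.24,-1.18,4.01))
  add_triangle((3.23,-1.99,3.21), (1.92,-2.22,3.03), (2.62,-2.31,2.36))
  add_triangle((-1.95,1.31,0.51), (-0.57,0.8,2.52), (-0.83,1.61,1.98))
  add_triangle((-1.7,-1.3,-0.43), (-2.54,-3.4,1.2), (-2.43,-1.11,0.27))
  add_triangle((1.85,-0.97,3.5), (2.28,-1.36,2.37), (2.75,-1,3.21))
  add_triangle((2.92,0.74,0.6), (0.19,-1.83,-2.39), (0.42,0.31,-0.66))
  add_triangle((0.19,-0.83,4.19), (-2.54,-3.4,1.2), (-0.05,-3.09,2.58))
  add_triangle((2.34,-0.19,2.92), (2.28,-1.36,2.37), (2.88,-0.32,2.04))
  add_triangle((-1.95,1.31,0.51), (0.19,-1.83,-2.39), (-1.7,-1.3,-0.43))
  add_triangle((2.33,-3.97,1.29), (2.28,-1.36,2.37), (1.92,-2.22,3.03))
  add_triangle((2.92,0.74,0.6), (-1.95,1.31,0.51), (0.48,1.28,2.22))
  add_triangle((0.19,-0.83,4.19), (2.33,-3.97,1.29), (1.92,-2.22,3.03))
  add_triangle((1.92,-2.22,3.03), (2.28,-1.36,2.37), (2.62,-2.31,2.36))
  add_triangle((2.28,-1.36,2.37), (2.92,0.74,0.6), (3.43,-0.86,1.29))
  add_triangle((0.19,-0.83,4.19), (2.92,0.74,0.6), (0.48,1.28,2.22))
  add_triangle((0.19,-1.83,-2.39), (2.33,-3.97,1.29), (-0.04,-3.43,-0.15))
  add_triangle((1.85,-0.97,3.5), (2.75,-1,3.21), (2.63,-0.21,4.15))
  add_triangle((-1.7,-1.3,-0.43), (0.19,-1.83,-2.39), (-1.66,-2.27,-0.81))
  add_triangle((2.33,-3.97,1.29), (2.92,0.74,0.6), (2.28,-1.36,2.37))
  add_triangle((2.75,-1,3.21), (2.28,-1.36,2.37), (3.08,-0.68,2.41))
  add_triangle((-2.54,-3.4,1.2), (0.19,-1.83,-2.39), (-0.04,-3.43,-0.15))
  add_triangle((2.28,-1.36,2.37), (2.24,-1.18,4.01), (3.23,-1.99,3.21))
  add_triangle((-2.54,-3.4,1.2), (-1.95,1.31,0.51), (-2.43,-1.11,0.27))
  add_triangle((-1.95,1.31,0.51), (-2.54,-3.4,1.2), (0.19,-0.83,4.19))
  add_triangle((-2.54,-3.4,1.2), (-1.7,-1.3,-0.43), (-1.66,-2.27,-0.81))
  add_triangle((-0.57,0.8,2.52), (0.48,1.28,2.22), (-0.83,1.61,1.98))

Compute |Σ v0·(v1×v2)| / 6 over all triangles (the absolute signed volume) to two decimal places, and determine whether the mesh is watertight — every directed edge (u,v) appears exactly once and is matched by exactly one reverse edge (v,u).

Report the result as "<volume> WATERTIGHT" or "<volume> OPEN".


Per-triangle v0·(v1×v2)/6:
  t1: +0.8853
  t2: +0.9198
  t3: +0.7548
  t4: +0.5779
  t5: -0.0331
  t6: +0.4894
  t7: +0.6006
  t8: +3.9242
  t9: -0.5771
  t10: +0.2627
  t11: -1.0573
  t12: +1.2135
  t13: +6.1326
  t14: +0.3970
  t15: +0.7789
  t16: +4.6120
  t17: +0.7549
  t18: +1.8480
  t19: -0.2792
  t20: +0.1159
  t21: +1.3600
  t22: -0.2346
  t23: +0.7455
  t24: +1.1659
  t25: +1.1159
  t26: +1.1168
  t27: +0.5394
  t28: +4.5240
  t29: -0.6948
  t30: +0.5563
  t31: +0.5720
  t32: +0.7560
  t33: +0.3659
  t34: +0.9228
  t35: +4.3036
  t36: +0.6960
  t37: +1.3735
  t38: +1.4763
  t39: +1.3493
  t40: +2.0545
  t41: -0.4421
  t42: -1.0484
  t43: +3.2466
  t44: +3.3148
  t45: +0.6057
  t46: +0.4729
  t47: +3.4552
  t48: +0.3472
  t49: +3.1389
  t50: +0.0317
  t51: +1.0841
  t52: +6.9138
  t53: +0.6835
  t54: +0.4972
Σ = +68.6860 → |volume| = 68.69

Directed edges: 162 total, each appears once with its reverse present → watertight.

68.69 WATERTIGHT


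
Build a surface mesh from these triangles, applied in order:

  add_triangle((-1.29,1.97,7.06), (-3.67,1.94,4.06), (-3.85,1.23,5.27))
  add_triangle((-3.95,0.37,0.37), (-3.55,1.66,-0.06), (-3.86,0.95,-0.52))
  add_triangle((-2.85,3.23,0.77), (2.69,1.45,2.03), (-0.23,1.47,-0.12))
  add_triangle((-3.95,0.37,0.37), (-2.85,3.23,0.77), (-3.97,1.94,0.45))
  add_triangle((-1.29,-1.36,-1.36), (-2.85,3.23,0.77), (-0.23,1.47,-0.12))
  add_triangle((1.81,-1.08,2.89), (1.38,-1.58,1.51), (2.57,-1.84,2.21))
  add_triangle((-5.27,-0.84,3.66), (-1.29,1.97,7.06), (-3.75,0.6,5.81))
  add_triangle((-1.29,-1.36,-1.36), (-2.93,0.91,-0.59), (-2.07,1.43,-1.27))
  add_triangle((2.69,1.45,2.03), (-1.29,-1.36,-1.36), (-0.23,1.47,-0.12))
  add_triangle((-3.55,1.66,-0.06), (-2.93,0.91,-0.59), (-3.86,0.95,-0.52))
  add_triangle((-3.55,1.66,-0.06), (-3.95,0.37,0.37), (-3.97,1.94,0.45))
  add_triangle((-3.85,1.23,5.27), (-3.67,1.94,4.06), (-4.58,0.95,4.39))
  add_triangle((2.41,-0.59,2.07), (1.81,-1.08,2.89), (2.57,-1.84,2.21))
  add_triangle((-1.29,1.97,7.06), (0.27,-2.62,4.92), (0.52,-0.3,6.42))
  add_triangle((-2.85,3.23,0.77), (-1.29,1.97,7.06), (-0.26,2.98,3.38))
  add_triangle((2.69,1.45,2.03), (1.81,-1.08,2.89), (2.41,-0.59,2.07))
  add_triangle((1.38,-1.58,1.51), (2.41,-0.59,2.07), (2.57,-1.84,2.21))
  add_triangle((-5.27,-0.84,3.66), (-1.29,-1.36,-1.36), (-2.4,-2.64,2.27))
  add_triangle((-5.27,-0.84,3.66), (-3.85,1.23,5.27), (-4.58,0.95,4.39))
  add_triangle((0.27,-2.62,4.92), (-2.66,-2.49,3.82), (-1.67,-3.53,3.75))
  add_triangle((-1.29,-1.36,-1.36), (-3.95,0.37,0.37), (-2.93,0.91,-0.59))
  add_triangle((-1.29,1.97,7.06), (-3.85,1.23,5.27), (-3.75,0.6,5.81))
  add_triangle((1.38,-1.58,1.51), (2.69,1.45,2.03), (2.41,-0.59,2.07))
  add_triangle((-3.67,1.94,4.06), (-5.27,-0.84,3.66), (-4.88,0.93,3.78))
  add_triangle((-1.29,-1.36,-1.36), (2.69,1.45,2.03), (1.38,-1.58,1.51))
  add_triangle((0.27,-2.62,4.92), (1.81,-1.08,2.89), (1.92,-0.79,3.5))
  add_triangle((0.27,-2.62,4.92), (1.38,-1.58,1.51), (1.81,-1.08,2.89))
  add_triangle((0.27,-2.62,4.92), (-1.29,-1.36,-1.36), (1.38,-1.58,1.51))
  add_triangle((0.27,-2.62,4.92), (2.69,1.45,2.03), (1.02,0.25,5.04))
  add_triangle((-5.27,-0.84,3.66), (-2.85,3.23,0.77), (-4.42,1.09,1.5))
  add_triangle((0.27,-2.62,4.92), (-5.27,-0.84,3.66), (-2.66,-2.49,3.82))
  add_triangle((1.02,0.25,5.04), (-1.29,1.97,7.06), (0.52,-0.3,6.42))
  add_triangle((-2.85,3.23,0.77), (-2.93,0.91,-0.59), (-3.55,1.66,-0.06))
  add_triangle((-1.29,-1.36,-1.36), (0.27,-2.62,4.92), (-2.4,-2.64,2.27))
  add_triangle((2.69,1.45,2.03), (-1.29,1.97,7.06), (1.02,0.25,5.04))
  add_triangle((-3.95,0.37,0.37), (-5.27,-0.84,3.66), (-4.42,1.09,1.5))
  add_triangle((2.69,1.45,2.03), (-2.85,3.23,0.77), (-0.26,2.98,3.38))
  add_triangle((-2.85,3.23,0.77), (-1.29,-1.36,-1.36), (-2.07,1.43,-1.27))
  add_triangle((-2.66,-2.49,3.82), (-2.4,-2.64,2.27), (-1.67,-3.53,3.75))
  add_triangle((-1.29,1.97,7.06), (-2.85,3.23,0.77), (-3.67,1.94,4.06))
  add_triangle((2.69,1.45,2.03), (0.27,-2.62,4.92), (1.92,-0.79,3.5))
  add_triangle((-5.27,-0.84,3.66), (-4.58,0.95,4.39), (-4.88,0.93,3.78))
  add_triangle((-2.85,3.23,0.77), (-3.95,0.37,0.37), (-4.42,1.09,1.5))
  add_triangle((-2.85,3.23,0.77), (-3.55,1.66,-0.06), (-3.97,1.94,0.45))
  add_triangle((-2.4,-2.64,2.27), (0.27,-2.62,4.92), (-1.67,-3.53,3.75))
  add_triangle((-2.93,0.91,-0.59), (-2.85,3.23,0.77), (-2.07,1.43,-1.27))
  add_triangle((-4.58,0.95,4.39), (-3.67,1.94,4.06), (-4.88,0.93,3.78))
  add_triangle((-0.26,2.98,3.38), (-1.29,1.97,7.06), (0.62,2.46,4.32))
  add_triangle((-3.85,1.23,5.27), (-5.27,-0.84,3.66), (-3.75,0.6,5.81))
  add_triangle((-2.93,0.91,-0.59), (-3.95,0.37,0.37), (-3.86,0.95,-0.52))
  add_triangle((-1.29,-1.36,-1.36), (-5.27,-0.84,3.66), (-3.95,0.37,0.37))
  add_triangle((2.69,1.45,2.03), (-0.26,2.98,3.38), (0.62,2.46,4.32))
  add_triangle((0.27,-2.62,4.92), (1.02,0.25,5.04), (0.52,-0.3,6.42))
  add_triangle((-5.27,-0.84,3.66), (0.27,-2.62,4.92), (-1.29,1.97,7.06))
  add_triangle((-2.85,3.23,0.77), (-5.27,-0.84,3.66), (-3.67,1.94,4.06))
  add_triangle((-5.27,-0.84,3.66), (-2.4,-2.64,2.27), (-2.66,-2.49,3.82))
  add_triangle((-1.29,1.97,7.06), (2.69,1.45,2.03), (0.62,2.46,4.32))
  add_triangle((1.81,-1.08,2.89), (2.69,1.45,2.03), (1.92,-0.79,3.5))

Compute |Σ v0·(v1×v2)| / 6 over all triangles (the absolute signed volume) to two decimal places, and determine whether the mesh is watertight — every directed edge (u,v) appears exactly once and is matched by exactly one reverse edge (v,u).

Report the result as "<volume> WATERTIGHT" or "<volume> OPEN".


139.92 WATERTIGHT

Per-triangle v0·(v1×v2)/6:
  t1: +3.5706
  t2: +0.6184
  t3: +1.9728
  t4: +0.3669
  t5: +1.2256
  t6: +0.3680
  t7: +0.3589
  t8: +1.1564
  t9: +0.2602
  t10: +0.1496
  t11: +0.4735
  t12: +1.2428
  t13: +0.6488
  t14: +5.0777
  t15: +7.7621
  t16: +1.0592
  t17: -0.1566
  t18: +5.0846
  t19: +1.8729
  t20: +2.9064
  t21: +1.4623
  t22: +2.7083
  t23: -0.1350
  t24: -1.4000
  t25: +0.5423
  t26: +0.8038
  t27: +1.5389
  t28: +2.9901
  t29: +4.6607
  t30: +3.1734
  t31: +4.6543
  t32: +2.4727
  t33: +0.3840
  t34: +2.8884
  t35: +6.1827
  t36: +2.3625
  t37: +3.5561
  t38: -1.7087
  t39: +1.2617
  t40: +7.8155
  t41: +1.3157
  t42: +1.2371
  t43: +1.8945
  t44: +0.5400
  t45: -0.9723
  t46: +1.4935
  t47: +0.7736
  t48: +2.8499
  t49: +2.4599
  t50: -0.0340
  t51: +4.3870
  t52: +1.9802
  t53: +1.4978
  t54: +24.1781
  t55: +7.5722
  t56: +2.8167
  t57: +3.0533
  t58: +0.6433
Σ = +139.9193 → |volume| = 139.92

Directed edges: 174 total, each appears once with its reverse present → watertight.


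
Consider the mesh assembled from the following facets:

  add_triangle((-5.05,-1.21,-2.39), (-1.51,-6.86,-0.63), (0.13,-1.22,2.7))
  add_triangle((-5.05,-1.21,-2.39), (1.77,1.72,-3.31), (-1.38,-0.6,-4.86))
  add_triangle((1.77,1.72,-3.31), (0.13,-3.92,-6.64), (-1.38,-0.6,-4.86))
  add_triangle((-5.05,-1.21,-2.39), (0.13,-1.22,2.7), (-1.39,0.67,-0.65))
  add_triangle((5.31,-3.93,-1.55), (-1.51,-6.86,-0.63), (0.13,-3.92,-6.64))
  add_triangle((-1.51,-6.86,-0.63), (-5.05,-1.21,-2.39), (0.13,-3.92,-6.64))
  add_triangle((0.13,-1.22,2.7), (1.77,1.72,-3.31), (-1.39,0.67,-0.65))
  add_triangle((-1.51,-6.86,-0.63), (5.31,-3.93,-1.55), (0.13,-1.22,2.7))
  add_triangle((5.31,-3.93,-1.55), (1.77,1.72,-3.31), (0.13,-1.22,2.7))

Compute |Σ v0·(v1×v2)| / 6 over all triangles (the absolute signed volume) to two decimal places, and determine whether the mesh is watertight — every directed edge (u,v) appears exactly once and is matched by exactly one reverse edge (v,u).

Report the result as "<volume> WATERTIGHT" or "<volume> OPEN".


137.73 OPEN

Per-triangle v0·(v1×v2)/6:
  t1: +14.3415
  t2: +5.5288
  t3: +10.2801
  t4: +2.2357
  t5: +42.9879
  t6: +36.9342
  t7: +0.4639
  t8: +20.3953
  t9: +4.5638
Σ = +137.7313 → |volume| = 137.73

Directed edges: 27 total; 9 unmatched, e.g. (-5.05,-1.21,-2.39)→(1.77,1.72,-3.31) → open.


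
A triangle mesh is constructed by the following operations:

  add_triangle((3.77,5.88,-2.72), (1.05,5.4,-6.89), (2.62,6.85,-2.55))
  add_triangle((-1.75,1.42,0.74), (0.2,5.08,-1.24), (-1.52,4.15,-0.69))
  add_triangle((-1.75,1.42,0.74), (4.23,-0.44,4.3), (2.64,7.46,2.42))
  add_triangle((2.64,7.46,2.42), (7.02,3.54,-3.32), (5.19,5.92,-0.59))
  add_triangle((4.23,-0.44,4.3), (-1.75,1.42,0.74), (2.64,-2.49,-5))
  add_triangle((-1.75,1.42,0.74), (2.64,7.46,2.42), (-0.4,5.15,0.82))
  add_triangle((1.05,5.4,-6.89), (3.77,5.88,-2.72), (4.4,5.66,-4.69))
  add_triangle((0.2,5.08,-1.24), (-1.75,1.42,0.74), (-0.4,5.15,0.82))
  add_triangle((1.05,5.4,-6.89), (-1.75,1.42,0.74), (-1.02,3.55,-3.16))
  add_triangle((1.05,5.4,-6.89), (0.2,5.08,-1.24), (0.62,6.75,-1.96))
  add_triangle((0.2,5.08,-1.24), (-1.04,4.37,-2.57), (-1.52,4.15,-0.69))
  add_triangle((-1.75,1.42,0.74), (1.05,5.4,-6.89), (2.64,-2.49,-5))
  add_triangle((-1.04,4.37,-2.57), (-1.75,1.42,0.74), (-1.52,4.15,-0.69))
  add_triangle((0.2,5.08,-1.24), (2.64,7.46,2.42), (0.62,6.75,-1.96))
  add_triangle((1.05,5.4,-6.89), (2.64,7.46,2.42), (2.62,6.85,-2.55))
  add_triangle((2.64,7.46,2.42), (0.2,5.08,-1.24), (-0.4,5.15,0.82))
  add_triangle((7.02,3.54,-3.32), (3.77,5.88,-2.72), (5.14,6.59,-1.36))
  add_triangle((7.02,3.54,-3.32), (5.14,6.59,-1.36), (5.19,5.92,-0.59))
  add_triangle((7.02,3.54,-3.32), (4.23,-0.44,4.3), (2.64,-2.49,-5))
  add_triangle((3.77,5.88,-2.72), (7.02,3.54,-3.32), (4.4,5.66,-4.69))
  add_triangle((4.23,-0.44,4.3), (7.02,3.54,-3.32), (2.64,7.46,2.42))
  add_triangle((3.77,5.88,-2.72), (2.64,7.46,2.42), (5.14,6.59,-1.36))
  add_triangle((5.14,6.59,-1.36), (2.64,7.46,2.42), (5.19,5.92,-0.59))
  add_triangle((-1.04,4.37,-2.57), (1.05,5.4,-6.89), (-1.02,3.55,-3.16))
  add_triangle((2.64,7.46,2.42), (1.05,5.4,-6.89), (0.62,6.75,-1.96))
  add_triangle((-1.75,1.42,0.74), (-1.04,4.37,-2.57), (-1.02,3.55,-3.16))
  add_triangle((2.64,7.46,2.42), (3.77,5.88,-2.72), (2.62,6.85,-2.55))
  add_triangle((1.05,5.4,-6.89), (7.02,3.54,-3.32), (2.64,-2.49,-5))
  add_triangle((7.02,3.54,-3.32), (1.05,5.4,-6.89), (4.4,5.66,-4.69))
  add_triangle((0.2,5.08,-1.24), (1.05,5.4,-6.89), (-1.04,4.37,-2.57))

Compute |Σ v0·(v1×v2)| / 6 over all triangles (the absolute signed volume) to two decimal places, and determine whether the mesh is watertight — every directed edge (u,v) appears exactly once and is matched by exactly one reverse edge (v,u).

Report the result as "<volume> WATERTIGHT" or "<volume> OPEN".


289.14 WATERTIGHT

Per-triangle v0·(v1×v2)/6:
  t1: +9.0893
  t2: +1.0549
  t3: +13.9658
  t4: +0.8066
  t5: -2.7718
  t6: +3.1543
  t7: +8.2164
  t8: +2.6213
  t9: -1.4305
  t10: +1.4497
  t11: +2.4741
  t12: +7.7358
  t13: +1.1897
  t14: +1.8925
  t15: +7.2131
  t16: +6.2905
  t17: +9.3685
  t18: +4.5835
  t19: +39.4627
  t20: +8.3734
  t21: +56.2226
  t22: +8.8091
  t23: +4.6955
  t24: +2.2974
  t25: +14.5621
  t26: +1.3037
  t27: +8.8953
  t28: +49.9620
  t29: +10.8733
  t30: +6.7837
Σ = +289.1445 → |volume| = 289.14

Directed edges: 90 total, each appears once with its reverse present → watertight.


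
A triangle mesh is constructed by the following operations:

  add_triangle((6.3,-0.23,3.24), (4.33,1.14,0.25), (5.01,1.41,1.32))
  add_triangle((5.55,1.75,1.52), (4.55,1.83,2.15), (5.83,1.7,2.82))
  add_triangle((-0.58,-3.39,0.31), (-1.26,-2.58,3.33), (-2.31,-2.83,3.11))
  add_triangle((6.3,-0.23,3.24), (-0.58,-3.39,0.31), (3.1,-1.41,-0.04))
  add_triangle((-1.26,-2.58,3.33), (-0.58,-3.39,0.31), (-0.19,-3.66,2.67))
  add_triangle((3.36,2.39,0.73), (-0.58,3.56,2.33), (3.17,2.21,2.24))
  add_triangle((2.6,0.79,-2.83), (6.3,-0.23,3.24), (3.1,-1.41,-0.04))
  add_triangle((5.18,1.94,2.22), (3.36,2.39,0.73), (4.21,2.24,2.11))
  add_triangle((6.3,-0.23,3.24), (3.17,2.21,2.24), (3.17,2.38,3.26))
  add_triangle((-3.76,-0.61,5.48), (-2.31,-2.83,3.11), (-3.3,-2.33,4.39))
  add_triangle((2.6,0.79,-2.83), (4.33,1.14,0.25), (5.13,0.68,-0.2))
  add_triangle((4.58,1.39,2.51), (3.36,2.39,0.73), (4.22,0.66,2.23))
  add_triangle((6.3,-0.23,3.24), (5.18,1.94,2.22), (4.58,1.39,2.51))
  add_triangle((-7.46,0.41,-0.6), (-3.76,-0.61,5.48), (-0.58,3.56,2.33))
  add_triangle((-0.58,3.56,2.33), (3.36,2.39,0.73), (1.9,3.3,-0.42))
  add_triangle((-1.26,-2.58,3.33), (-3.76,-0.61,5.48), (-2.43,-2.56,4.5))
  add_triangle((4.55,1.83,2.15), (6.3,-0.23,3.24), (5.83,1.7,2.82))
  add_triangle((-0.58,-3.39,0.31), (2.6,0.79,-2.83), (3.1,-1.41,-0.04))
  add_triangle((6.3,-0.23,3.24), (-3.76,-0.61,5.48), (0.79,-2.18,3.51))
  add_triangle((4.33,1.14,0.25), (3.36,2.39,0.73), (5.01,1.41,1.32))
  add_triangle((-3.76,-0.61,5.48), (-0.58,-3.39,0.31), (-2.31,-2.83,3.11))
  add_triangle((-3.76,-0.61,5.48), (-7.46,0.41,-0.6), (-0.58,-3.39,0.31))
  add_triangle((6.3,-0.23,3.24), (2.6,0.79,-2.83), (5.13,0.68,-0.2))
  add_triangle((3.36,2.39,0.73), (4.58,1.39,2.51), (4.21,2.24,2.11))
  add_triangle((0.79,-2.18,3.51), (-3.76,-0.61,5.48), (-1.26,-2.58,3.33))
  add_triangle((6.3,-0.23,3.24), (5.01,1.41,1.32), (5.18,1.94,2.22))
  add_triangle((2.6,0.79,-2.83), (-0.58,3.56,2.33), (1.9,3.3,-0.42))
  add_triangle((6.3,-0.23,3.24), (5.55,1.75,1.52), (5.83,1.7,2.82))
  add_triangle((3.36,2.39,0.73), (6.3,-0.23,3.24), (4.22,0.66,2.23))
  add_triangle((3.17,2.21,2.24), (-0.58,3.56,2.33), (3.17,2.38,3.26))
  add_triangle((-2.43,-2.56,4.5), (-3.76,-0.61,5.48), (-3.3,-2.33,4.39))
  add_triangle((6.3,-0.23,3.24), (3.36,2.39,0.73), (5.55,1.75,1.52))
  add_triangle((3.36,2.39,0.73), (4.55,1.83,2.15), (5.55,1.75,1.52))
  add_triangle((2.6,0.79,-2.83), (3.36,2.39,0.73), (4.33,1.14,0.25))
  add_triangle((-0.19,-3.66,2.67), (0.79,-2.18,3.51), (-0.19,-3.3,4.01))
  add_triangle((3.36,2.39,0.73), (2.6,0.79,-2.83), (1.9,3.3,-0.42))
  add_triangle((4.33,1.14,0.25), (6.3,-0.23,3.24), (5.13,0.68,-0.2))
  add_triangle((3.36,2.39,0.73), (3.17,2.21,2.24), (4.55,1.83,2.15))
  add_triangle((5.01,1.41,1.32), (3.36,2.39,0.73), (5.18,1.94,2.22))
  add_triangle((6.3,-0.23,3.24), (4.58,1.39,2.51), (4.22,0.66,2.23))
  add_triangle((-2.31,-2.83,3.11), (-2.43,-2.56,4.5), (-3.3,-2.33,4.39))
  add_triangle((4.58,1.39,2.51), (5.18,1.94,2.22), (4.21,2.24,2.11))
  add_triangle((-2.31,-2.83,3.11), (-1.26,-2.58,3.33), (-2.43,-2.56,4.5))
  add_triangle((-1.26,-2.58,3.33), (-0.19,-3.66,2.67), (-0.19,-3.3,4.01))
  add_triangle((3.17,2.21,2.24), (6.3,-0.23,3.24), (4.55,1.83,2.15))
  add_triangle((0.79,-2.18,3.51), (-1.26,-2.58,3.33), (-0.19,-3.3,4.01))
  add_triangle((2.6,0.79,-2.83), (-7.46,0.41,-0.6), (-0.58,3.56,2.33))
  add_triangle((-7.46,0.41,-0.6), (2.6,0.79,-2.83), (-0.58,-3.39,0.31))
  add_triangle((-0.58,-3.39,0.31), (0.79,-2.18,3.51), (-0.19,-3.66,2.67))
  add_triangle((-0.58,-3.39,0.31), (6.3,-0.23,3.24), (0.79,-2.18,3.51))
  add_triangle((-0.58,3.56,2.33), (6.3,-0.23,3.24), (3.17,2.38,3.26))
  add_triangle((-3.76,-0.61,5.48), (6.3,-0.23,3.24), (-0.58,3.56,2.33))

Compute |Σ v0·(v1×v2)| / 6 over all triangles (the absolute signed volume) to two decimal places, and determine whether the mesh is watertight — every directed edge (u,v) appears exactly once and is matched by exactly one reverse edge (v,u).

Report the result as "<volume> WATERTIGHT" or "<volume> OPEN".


Per-triangle v0·(v1×v2)/6:
  t1: +1.5937
  t2: +0.5629
  t3: +1.8731
  t4: +6.6819
  t5: +1.8426
  t6: +3.5127
  t7: +7.1928
  t8: +0.7052
  t9: +2.3820
  t10: -0.3569
  t11: +1.4800
  t12: -0.6131
  t13: +1.0715
  t14: +27.7785
  t15: +4.5326
  t16: +0.6004
  t17: -0.0079
  t18: +4.9708
  t19: +14.3102
  t20: +1.0846
  t21: +0.2934
  t22: +24.2393
  t23: +1.1576
  t24: -0.6101
  t25: +4.7790
  t26: +2.0665
  t27: +0.6641
  t28: +2.3144
  t29: -1.0106
  t30: +1.8903
  t31: +1.6473
  t32: -1.4741
  t33: +1.1820
  t34: +3.2783
  t35: +0.9048
  t36: +4.1985
  t37: +2.0683
  t38: +1.1926
  t39: +1.0939
  t40: -0.0345
  t41: +0.8186
  t42: +0.3992
  t43: +0.7524
  t44: +1.0843
  t45: +1.7419
  t46: +0.6245
  t47: +16.0882
  t48: +12.5163
  t49: +0.7186
  t50: +9.7427
  t51: +0.8318
  t52: +29.6099
Σ = +205.9673 → |volume| = 205.97

Directed edges: 156 total, each appears once with its reverse present → watertight.

205.97 WATERTIGHT


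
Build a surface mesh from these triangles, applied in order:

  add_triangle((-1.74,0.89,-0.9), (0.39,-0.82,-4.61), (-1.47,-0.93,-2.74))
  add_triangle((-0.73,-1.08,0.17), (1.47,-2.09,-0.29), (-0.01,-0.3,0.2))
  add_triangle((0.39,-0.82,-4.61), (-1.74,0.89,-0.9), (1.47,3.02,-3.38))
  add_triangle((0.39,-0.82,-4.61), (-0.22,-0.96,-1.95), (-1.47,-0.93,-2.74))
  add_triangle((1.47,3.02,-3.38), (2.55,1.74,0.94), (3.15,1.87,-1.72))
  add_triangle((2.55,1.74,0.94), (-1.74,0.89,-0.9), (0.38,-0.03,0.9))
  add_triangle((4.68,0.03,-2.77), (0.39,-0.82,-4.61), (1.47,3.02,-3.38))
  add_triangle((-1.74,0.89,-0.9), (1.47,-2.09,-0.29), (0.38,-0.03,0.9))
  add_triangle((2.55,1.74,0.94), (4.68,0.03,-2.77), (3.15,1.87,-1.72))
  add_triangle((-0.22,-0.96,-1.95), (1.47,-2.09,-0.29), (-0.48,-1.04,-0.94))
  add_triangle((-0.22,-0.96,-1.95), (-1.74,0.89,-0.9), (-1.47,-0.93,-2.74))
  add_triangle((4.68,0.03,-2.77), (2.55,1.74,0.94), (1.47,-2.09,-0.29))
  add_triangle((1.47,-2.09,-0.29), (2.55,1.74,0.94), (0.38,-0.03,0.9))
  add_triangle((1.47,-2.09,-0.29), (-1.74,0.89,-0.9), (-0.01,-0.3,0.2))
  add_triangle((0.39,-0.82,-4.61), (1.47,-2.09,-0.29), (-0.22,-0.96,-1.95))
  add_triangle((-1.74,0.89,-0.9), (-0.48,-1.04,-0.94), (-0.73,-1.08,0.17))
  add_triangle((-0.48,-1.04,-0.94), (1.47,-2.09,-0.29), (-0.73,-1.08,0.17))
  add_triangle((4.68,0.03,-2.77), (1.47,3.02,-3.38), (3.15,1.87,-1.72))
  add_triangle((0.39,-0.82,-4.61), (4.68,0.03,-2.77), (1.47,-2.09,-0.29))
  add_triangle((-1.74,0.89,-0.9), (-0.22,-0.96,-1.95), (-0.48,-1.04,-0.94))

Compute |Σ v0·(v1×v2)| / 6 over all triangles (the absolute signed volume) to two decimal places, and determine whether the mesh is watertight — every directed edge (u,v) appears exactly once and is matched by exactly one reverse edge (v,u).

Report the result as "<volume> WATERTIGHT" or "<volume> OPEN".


48.06 OPEN

Per-triangle v0·(v1×v2)/6:
  t1: +1.9907
  t2: +0.1008
  t3: +6.0084
  t4: +0.6708
  t5: +2.9355
  t6: +0.6391
  t7: +11.8936
  t8: +0.2229
  t9: +3.3398
  t10: +0.5186
  t11: -0.2799
  t12: +4.7907
  t13: +1.1012
  t14: -0.1726
  t15: +1.2839
  t16: +0.4957
  t17: +0.5479
  t18: +3.9606
  t19: +7.5432
  t20: +0.4694
Σ = +48.0602 → |volume| = 48.06

Directed edges: 60 total; 6 unmatched, e.g. (-0.01,-0.3,0.2)→(-0.73,-1.08,0.17) → open.
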